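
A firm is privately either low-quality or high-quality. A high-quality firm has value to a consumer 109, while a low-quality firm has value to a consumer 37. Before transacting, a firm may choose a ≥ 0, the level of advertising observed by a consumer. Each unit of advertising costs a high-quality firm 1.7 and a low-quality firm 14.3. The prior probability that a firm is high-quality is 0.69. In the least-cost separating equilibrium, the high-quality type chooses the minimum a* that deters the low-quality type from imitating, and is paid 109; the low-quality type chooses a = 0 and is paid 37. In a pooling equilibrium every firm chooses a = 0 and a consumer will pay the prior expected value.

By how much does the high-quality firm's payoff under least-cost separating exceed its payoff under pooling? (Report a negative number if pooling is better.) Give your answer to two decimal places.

Least-cost separating signal: a* solves 37 = 109 − 14.3·a*, so a* = (109 − 37)/14.3 ≈ 5.0350.
High-quality type's separating payoff: 109 − 1.7 × a* = 109 − 1.7 × (109 − 37)/14.3 = 109 − 122.4/14.3 ≈ 100.4406.
Pooling payoff: 0.69 × 109 + 0.31 × 37 = 86.68.
Difference: 100.4406 − 86.68 = 13.7606, i.e. 13.76 to two decimal places.
The high-quality type prefers to separate.

13.76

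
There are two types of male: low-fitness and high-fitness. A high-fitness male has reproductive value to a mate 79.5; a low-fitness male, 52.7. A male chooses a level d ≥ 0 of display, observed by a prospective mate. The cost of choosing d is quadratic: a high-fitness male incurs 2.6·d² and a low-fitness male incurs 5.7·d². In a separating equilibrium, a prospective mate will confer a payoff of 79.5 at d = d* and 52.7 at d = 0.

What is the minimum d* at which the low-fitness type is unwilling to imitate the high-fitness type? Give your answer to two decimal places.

The low-fitness type at d = 0 receives 52.7; imitating at d* yields 79.5 − 5.7·d*².
Indifference: 52.7 = 79.5 − 5.7·d*², so d*² = (79.5 − 52.7) / 5.7 ≈ 4.7018.
d* = √4.7018 ≈ 2.17.

2.17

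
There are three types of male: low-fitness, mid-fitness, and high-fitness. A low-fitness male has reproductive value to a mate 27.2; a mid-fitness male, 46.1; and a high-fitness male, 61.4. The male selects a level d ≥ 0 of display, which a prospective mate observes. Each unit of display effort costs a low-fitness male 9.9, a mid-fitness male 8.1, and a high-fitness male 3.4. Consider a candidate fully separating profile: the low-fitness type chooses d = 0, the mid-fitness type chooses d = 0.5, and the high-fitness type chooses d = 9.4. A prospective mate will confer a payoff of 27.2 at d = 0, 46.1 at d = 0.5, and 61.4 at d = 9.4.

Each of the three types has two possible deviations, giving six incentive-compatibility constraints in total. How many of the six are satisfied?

4

Mid-fitness (own payoff 46.1 − 8.1×0.5 = 42.05): to d=0 gives 27.2 → no gain ✓; to d=9.4 gives 61.4 − 8.1×9.4 = -14.74 → no gain ✓.
High-fitness (own payoff 61.4 − 3.4×9.4 = 29.44): to d=0 gives 27.2 → no gain ✓; to d=0.5 gives 46.1 − 3.4×0.5 = 44.4 → profitable ✗.
Low-fitness (own payoff 27.2): to d=0.5 gives 46.1 − 9.9×0.5 = 41.15 → profitable ✗; to d=9.4 gives 61.4 − 9.9×9.4 = -31.66 → no gain ✓.
4 of the 6 constraints hold; not an equilibrium.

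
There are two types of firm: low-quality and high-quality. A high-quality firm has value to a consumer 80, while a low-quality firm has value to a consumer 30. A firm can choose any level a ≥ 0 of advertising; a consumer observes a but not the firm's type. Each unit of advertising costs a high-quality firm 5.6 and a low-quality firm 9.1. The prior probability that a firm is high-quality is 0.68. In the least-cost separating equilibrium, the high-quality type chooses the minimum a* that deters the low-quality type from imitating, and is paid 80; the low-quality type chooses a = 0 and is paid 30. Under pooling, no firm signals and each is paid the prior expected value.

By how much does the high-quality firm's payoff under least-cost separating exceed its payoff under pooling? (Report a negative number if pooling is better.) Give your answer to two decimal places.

-14.77

Least-cost separating signal: a* solves 30 = 80 − 9.1·a*, so a* = (80 − 30)/9.1 ≈ 5.4945.
High-quality type's separating payoff: 80 − 5.6 × a* = 80 − 5.6 × (80 − 30)/9.1 = 80 − 280/9.1 ≈ 49.2308.
Pooling payoff: 0.68 × 80 + 0.32 × 30 = 64.
Difference: 49.2308 − 64 = -14.7692, i.e. -14.77 to two decimal places.
The high-quality type would prefer the pooling outcome.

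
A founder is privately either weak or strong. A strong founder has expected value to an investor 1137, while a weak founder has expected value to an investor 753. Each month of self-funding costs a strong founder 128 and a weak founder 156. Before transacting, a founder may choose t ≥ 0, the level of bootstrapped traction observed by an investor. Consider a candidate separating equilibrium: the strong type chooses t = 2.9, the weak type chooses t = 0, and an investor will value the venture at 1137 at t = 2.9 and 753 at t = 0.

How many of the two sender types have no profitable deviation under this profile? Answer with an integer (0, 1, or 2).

Strong type: signal → 1137 − 128 × 2.9 = 765.8; deviate to 0 → 753. IC holds (765.8 ≥ 753).
Weak type: stay at 0 → 753; mimic → 1137 − 156 × 2.9 = 684.6. IC holds (753 ≥ 684.6).
2 of 2 constraints hold, so this is a separating equilibrium.

2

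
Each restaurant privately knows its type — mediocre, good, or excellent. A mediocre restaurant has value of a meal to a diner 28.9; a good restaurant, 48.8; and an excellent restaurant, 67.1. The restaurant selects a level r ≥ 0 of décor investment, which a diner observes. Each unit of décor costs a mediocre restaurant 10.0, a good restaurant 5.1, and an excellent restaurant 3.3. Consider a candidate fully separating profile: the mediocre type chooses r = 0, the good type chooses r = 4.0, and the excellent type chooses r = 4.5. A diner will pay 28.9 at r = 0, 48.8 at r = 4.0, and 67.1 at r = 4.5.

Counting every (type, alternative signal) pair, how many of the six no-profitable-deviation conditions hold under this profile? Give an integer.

Good (own payoff 48.8 − 5.1×4.0 = 28.4): to r=0 gives 28.9 → profitable ✗; to r=4.5 gives 67.1 − 5.1×4.5 = 44.15 → profitable ✗.
Mediocre (own payoff 28.9): to r=4.0 gives 48.8 − 10.0×4.0 = 8.8 → no gain ✓; to r=4.5 gives 67.1 − 10.0×4.5 = 22.1 → no gain ✓.
Excellent (own payoff 67.1 − 3.3×4.5 = 52.25): to r=0 gives 28.9 → no gain ✓; to r=4.0 gives 48.8 − 3.3×4.0 = 35.6 → no gain ✓.
4 of the 6 constraints hold; not an equilibrium.

4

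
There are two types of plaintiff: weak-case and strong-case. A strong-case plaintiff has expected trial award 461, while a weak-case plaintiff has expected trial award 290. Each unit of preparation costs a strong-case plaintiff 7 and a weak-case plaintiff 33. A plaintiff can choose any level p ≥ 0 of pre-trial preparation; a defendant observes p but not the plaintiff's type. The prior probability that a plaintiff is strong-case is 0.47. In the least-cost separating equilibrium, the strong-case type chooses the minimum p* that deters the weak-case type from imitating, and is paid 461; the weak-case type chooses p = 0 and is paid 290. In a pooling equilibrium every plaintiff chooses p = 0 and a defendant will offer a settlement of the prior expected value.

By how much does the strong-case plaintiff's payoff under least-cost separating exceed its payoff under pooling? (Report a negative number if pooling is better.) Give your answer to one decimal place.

Least-cost separating signal: p* solves 290 = 461 − 33·p*, so p* = (461 − 290)/33 ≈ 5.1818.
Strong-case type's separating payoff: 461 − 7 × p* = 461 − 7 × (461 − 290)/33 = 461 − 1197/33 ≈ 424.727.
Pooling payoff: 0.47 × 461 + 0.53 × 290 = 370.37.
Difference: 424.727 − 370.37 = 54.357, i.e. 54.4 to one decimal place.
The strong-case type prefers to separate.

54.4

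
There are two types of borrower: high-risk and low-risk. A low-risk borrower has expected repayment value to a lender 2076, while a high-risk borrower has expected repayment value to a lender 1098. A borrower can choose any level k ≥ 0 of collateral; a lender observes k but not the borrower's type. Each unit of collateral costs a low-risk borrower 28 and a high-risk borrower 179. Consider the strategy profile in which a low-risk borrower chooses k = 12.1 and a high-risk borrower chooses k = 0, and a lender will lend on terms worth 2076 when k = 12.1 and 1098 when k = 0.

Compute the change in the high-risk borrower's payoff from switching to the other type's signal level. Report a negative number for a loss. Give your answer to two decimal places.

Playing k = 0 the high-risk borrower receives 1098.
Deviating to k = 12.1 brings payment 2076 at cost 179 × 12.1 = 2165.9, netting -89.9.
Gain from deviating: -89.9 − 1098 = -1187.90.
The gain is negative, so the high-risk type's incentive-compatibility constraint is satisfied.

-1187.90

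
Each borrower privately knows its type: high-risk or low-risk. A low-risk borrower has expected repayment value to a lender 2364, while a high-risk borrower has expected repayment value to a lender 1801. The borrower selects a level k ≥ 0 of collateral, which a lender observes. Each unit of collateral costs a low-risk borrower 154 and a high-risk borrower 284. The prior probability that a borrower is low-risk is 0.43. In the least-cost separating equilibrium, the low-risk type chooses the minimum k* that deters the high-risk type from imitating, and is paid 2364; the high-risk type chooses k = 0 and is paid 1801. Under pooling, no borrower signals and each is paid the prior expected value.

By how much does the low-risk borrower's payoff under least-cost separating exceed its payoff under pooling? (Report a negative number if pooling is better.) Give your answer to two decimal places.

15.62

Least-cost separating signal: k* solves 1801 = 2364 − 284·k*, so k* = (2364 − 1801)/284 ≈ 1.9824.
Low-risk type's separating payoff: 2364 − 154 × k* = 2364 − 154 × (2364 − 1801)/284 = 2364 − 86702/284 ≈ 2058.7113.
Pooling payoff: 0.43 × 2364 + 0.57 × 1801 = 2043.09.
Difference: 2058.7113 − 2043.09 = 15.6213, i.e. 15.62 to two decimal places.
The low-risk type prefers to separate.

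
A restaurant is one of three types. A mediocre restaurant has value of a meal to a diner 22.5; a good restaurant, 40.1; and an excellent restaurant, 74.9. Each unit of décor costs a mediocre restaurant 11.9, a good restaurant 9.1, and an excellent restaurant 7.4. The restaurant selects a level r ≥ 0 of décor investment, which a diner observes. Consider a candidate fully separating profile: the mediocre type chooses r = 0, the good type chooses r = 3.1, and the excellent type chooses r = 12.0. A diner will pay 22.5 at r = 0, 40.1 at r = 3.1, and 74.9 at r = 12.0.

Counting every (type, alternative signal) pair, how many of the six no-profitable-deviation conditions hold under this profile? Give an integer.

Good (own payoff 40.1 − 9.1×3.1 = 11.89): to r=0 gives 22.5 → profitable ✗; to r=12.0 gives 74.9 − 9.1×12.0 = -34.3 → no gain ✓.
Mediocre (own payoff 22.5): to r=3.1 gives 40.1 − 11.9×3.1 = 3.21 → no gain ✓; to r=12.0 gives 74.9 − 11.9×12.0 = -67.9 → no gain ✓.
Excellent (own payoff 74.9 − 7.4×12.0 = -13.9): to r=0 gives 22.5 → profitable ✗; to r=3.1 gives 40.1 − 7.4×3.1 = 17.16 → profitable ✗.
3 of the 6 constraints hold; not an equilibrium.

3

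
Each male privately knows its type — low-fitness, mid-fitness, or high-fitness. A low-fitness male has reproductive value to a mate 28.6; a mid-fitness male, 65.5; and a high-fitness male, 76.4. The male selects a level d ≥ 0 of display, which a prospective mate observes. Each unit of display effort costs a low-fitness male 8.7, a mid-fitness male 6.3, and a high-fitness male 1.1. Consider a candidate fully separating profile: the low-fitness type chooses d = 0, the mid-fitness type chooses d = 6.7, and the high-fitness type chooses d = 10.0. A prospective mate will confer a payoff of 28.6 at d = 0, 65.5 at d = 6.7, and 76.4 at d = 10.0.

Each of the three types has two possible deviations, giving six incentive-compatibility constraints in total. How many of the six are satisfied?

High-fitness (own payoff 76.4 − 1.1×10.0 = 65.4): to d=0 gives 28.6 → no gain ✓; to d=6.7 gives 65.5 − 1.1×6.7 = 58.13 → no gain ✓.
Mid-fitness (own payoff 65.5 − 6.3×6.7 = 23.29): to d=0 gives 28.6 → profitable ✗; to d=10.0 gives 76.4 − 6.3×10.0 = 13.4 → no gain ✓.
Low-fitness (own payoff 28.6): to d=6.7 gives 65.5 − 8.7×6.7 = 7.21 → no gain ✓; to d=10.0 gives 76.4 − 8.7×10.0 = -10.6 → no gain ✓.
5 of the 6 constraints hold; not an equilibrium.

5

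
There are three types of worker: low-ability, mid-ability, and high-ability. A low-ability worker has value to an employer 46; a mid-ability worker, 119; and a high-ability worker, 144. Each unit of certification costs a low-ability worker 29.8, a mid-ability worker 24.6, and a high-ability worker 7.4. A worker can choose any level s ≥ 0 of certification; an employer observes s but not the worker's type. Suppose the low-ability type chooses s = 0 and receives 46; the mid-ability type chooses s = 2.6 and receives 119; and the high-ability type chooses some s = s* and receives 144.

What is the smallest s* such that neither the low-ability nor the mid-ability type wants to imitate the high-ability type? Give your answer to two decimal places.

Mid-ability type (on-path payoff 119 − 24.6×2.6 = 55.04) won't mimic when 55.04 ≥ 144 − 24.6·s*, i.e. s* ≥ 3.62.
Low-ability type (on-path payoff 46) won't mimic when 46 ≥ 144 − 29.8·s*, i.e. s* ≥ 3.29.
Both must hold, so s* = max(3.29, 3.62) = 3.62. The mid-ability type's constraint binds.

3.62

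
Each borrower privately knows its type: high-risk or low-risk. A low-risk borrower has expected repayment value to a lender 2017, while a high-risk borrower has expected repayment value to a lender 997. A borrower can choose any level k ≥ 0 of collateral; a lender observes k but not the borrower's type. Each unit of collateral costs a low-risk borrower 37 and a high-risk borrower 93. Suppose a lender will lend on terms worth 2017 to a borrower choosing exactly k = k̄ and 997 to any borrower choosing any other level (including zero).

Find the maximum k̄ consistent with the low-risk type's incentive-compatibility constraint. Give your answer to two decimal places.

27.57

Choosing k̄ yields the low-risk type 2017 − 37·k̄; choosing zero yields 997.
The low-risk type is indifferent at 2017 − 37·k̄ = 997, i.e. k̄ = (2017 − 997) / 37 ≈ 27.57.
For any k̄ above 27.57 the low-risk type would rather pool at zero, so separation collapses.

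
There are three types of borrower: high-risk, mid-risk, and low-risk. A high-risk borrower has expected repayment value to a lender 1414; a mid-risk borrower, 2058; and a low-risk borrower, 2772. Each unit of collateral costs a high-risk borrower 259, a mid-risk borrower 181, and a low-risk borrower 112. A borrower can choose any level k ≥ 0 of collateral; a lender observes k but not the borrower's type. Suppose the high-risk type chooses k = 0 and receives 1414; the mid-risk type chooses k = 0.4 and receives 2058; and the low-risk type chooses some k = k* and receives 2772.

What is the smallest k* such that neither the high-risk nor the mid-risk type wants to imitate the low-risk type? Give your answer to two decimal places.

High-risk type (on-path payoff 1414) won't mimic when 1414 ≥ 2772 − 259·k*, i.e. k* ≥ 5.24.
Mid-risk type (on-path payoff 2058 − 181×0.4 = 1985.6) won't mimic when 1985.6 ≥ 2772 − 181·k*, i.e. k* ≥ 4.34.
Both must hold, so k* = max(5.24, 4.34) = 5.24. The high-risk type's constraint binds.

5.24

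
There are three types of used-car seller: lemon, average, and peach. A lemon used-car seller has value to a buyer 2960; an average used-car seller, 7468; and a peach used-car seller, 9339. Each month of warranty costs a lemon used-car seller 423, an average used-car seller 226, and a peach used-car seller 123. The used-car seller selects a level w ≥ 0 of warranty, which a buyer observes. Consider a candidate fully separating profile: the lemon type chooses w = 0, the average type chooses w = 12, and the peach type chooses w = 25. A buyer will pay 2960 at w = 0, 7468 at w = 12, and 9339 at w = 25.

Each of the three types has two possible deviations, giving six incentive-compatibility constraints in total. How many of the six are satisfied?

Average (own payoff 7468 − 226×12 = 4756): to w=0 gives 2960 → no gain ✓; to w=25 gives 9339 − 226×25 = 3689 → no gain ✓.
Lemon (own payoff 2960): to w=12 gives 7468 − 423×12 = 2392 → no gain ✓; to w=25 gives 9339 − 423×25 = -1236 → no gain ✓.
Peach (own payoff 9339 − 123×25 = 6264): to w=0 gives 2960 → no gain ✓; to w=12 gives 7468 − 123×12 = 5992 → no gain ✓.
6 of the 6 constraints hold; this profile is a separating equilibrium.

6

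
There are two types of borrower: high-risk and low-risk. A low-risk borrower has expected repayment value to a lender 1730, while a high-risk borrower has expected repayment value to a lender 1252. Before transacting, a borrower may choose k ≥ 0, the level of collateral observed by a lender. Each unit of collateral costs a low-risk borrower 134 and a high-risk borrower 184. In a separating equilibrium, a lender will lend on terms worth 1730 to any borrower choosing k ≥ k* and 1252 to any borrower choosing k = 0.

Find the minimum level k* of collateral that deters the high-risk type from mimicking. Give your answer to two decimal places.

A high-risk borrower choosing k = 0 receives 1252.
Imitating at k* instead would pay 1730 at cost 184·k*, netting 1730 − 184·k*.
Indifference: 1252 = 1730 − 184·k*, so k* = (1730 − 1252) / 184 ≈ 2.60.
At k* the high-risk type's incentive constraint just binds; the low-risk type strictly prefers k* since its per-unit cost is lower.

2.60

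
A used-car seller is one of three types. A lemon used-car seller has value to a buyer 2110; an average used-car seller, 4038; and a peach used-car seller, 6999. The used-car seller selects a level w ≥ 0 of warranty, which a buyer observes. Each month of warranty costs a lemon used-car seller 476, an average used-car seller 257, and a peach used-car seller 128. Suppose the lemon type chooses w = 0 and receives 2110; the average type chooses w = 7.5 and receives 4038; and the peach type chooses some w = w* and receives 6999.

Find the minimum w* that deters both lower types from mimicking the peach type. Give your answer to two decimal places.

19.02

Average type (on-path payoff 4038 − 257×7.5 = 2110.5) won't mimic when 2110.5 ≥ 6999 − 257·w*, i.e. w* ≥ 19.02.
Lemon type (on-path payoff 2110) won't mimic when 2110 ≥ 6999 − 476·w*, i.e. w* ≥ 10.27.
Both must hold, so w* = max(10.27, 19.02) = 19.02. The average type's constraint binds.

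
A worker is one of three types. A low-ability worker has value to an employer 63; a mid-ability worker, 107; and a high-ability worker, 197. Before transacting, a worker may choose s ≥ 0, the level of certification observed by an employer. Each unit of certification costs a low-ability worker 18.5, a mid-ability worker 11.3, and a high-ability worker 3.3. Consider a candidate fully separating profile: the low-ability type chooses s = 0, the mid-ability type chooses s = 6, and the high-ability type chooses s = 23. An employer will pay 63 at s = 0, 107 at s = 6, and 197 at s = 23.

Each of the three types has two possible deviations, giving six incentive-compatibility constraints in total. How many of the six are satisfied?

High-ability (own payoff 197 − 3.3×23 = 121.1): to s=0 gives 63 → no gain ✓; to s=6 gives 107 − 3.3×6 = 87.2 → no gain ✓.
Low-ability (own payoff 63): to s=6 gives 107 − 18.5×6 = -4 → no gain ✓; to s=23 gives 197 − 18.5×23 = -228.5 → no gain ✓.
Mid-ability (own payoff 107 − 11.3×6 = 39.2): to s=0 gives 63 → profitable ✗; to s=23 gives 197 − 11.3×23 = -62.9 → no gain ✓.
5 of the 6 constraints hold; not an equilibrium.

5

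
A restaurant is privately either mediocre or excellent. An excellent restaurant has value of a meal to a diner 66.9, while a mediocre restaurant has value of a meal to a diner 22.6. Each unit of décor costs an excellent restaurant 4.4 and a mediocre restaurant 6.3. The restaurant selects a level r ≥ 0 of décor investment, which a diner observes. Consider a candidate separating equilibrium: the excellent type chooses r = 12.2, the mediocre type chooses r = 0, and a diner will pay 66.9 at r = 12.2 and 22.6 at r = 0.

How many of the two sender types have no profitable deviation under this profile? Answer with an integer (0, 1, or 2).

1

Mediocre type: stay at 0 → 22.6; mimic → 66.9 − 6.3 × 12.2 = -9.96. IC holds (22.6 ≥ -9.96).
Excellent type: signal → 66.9 − 4.4 × 12.2 = 13.22; deviate to 0 → 22.6. IC fails (13.22 < 22.6).
1 of 2 constraints hold, so this profile is not an equilibrium.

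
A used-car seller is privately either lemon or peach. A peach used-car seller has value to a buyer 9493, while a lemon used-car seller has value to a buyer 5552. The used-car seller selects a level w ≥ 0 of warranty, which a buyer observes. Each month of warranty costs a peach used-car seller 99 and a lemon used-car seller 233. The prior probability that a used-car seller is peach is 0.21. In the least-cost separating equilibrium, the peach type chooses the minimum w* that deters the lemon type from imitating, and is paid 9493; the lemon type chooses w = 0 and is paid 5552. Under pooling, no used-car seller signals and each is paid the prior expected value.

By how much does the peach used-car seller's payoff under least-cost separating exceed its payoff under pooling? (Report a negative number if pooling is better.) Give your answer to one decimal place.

Least-cost separating signal: w* solves 5552 = 9493 − 233·w*, so w* = (9493 − 5552)/233 ≈ 16.9142.
Peach type's separating payoff: 9493 − 99 × w* = 9493 − 99 × (9493 − 5552)/233 = 9493 − 390159/233 ≈ 7818.498.
Pooling payoff: 0.21 × 9493 + 0.79 × 5552 = 6379.61.
Difference: 7818.498 − 6379.61 = 1438.888, i.e. 1438.9 to one decimal place.
The peach type prefers to separate.

1438.9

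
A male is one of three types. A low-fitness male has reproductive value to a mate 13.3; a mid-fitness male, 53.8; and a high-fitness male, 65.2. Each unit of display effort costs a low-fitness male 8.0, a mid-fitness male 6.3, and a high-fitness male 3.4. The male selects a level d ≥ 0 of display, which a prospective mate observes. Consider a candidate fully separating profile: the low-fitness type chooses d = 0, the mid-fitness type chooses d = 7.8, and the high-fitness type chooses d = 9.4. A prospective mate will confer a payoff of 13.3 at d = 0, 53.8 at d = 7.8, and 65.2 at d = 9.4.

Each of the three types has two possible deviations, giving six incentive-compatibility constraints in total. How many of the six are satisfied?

Mid-fitness (own payoff 53.8 − 6.3×7.8 = 4.66): to d=0 gives 13.3 → profitable ✗; to d=9.4 gives 65.2 − 6.3×9.4 = 5.98 → profitable ✗.
High-fitness (own payoff 65.2 − 3.4×9.4 = 33.24): to d=0 gives 13.3 → no gain ✓; to d=7.8 gives 53.8 − 3.4×7.8 = 27.28 → no gain ✓.
Low-fitness (own payoff 13.3): to d=7.8 gives 53.8 − 8.0×7.8 = -8.6 → no gain ✓; to d=9.4 gives 65.2 − 8.0×9.4 = -10 → no gain ✓.
4 of the 6 constraints hold; not an equilibrium.

4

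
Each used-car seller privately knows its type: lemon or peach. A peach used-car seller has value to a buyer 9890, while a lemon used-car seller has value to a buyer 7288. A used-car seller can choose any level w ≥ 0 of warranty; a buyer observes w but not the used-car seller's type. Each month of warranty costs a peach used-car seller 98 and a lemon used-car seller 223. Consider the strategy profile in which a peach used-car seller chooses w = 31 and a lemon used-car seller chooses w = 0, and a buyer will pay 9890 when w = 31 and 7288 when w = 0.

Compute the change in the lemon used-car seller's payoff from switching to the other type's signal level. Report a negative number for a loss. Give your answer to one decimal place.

Playing w = 0 the lemon used-car seller receives 7288.
Deviating to w = 31 brings payment 9890 at cost 223 × 31 = 6913, netting 2977.
Gain from deviating: 2977 − 7288 = -4311.0.
The gain is negative, so the lemon type's incentive-compatibility constraint is satisfied.

-4311.0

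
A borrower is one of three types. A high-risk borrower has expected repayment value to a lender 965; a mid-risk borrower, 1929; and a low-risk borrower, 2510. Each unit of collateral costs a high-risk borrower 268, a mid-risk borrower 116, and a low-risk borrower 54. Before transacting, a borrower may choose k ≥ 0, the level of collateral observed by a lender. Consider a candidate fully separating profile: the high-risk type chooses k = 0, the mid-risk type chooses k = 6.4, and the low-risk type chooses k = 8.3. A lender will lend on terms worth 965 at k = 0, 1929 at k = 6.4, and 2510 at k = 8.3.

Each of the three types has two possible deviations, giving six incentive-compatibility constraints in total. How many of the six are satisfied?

Low-risk (own payoff 2510 − 54×8.3 = 2061.8): to k=0 gives 965 → no gain ✓; to k=6.4 gives 1929 − 54×6.4 = 1583.4 → no gain ✓.
Mid-risk (own payoff 1929 − 116×6.4 = 1186.6): to k=0 gives 965 → no gain ✓; to k=8.3 gives 2510 − 116×8.3 = 1547.2 → profitable ✗.
High-risk (own payoff 965): to k=6.4 gives 1929 − 268×6.4 = 213.8 → no gain ✓; to k=8.3 gives 2510 − 268×8.3 = 285.6 → no gain ✓.
5 of the 6 constraints hold; not an equilibrium.

5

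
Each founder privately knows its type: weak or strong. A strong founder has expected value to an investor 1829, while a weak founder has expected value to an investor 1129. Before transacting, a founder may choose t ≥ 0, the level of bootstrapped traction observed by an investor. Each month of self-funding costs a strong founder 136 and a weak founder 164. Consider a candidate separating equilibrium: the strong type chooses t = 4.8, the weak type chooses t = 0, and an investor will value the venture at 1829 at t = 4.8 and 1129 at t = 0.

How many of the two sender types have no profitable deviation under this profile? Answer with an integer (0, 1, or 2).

Strong type: signal → 1829 − 136 × 4.8 = 1176.2; deviate to 0 → 1129. IC holds (1176.2 ≥ 1129).
Weak type: stay at 0 → 1129; mimic → 1829 − 164 × 4.8 = 1041.8. IC holds (1129 ≥ 1041.8).
2 of 2 constraints hold, so this is a separating equilibrium.

2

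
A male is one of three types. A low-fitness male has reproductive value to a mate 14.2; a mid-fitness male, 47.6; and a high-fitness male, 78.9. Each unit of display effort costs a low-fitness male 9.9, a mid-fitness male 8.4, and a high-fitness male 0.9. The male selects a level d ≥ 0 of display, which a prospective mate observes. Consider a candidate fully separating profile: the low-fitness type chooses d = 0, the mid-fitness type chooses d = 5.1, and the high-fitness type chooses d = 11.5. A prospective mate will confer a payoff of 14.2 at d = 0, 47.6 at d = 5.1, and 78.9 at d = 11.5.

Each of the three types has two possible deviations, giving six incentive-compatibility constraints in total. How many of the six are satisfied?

5

Mid-fitness (own payoff 47.6 − 8.4×5.1 = 4.76): to d=0 gives 14.2 → profitable ✗; to d=11.5 gives 78.9 − 8.4×11.5 = -17.7 → no gain ✓.
High-fitness (own payoff 78.9 − 0.9×11.5 = 68.55): to d=0 gives 14.2 → no gain ✓; to d=5.1 gives 47.6 − 0.9×5.1 = 43.01 → no gain ✓.
Low-fitness (own payoff 14.2): to d=5.1 gives 47.6 − 9.9×5.1 = -2.89 → no gain ✓; to d=11.5 gives 78.9 − 9.9×11.5 = -34.95 → no gain ✓.
5 of the 6 constraints hold; not an equilibrium.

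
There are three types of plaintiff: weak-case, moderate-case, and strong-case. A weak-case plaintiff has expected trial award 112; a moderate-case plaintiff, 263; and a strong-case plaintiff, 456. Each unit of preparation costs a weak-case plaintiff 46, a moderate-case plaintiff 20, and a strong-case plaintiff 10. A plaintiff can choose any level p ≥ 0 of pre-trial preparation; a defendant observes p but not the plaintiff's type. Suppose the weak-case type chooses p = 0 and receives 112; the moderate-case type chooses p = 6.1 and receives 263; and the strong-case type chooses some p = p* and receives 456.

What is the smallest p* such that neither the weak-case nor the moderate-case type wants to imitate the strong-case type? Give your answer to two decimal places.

Moderate-case type (on-path payoff 263 − 20×6.1 = 141) won't mimic when 141 ≥ 456 − 20·p*, i.e. p* ≥ 15.75.
Weak-case type (on-path payoff 112) won't mimic when 112 ≥ 456 − 46·p*, i.e. p* ≥ 7.48.
Both must hold, so p* = max(7.48, 15.75) = 15.75. The moderate-case type's constraint binds.

15.75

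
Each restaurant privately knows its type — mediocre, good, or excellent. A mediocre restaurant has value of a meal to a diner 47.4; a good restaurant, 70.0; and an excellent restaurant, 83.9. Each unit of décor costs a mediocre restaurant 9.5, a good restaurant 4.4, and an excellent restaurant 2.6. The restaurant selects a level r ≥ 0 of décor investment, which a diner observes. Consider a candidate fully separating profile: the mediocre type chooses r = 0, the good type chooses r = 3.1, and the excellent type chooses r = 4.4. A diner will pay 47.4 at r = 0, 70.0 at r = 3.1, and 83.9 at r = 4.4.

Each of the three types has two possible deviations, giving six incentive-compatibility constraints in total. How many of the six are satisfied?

Mediocre (own payoff 47.4): to r=3.1 gives 70.0 − 9.5×3.1 = 40.55 → no gain ✓; to r=4.4 gives 83.9 − 9.5×4.4 = 42.1 → no gain ✓.
Excellent (own payoff 83.9 − 2.6×4.4 = 72.46): to r=0 gives 47.4 → no gain ✓; to r=3.1 gives 70.0 − 2.6×3.1 = 61.94 → no gain ✓.
Good (own payoff 70.0 − 4.4×3.1 = 56.36): to r=0 gives 47.4 → no gain ✓; to r=4.4 gives 83.9 − 4.4×4.4 = 64.54 → profitable ✗.
5 of the 6 constraints hold; not an equilibrium.

5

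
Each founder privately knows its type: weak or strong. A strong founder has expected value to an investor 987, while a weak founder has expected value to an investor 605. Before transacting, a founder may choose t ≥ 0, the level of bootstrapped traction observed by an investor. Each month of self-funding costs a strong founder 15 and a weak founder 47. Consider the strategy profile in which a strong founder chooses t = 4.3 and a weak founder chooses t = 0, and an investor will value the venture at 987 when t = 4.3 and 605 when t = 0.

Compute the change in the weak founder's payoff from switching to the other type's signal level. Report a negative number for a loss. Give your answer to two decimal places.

179.90

Playing t = 0 the weak founder receives 605.
Deviating to t = 4.3 brings payment 987 at cost 47 × 4.3 = 202.1, netting 784.9.
Gain from deviating: 784.9 − 605 = 179.90.
The gain is positive, so the weak type's incentive-compatibility constraint is violated — this profile is not a separating equilibrium.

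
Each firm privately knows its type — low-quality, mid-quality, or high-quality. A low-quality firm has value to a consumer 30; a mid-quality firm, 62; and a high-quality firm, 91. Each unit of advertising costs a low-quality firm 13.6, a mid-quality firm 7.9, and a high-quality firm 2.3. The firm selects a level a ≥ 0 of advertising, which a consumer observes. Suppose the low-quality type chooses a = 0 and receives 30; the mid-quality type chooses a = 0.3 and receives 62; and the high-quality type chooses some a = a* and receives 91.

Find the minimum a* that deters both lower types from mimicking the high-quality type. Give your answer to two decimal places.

4.49

Mid-quality type (on-path payoff 62 − 7.9×0.3 = 59.63) won't mimic when 59.63 ≥ 91 − 7.9·a*, i.e. a* ≥ 3.97.
Low-quality type (on-path payoff 30) won't mimic when 30 ≥ 91 − 13.6·a*, i.e. a* ≥ 4.49.
Both must hold, so a* = max(4.49, 3.97) = 4.49. The low-quality type's constraint binds.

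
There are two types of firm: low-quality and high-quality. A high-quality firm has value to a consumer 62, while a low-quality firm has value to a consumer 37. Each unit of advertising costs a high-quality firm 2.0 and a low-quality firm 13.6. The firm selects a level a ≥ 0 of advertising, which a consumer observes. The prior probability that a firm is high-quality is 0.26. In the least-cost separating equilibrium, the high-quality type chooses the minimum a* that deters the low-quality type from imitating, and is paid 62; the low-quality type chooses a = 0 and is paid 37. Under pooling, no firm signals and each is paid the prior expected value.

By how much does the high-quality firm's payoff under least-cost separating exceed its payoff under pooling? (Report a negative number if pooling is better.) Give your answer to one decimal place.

14.8

Least-cost separating signal: a* solves 37 = 62 − 13.6·a*, so a* = (62 − 37)/13.6 ≈ 1.8382.
High-quality type's separating payoff: 62 − 2.0 × a* = 62 − 2.0 × (62 − 37)/13.6 = 62 − 50/13.6 ≈ 58.324.
Pooling payoff: 0.26 × 62 + 0.74 × 37 = 43.5.
Difference: 58.324 − 43.5 = 14.824, i.e. 14.8 to one decimal place.
The high-quality type prefers to separate.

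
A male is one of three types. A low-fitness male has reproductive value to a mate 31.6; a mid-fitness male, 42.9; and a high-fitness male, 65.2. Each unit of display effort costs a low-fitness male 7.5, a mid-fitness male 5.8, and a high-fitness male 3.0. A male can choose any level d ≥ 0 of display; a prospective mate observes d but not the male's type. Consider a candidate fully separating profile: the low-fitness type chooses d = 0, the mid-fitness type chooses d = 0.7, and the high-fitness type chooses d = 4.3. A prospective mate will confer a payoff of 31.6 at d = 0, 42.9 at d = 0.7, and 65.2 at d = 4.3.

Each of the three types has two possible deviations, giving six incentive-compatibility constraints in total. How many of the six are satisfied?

High-fitness (own payoff 65.2 − 3.0×4.3 = 52.3): to d=0 gives 31.6 → no gain ✓; to d=0.7 gives 42.9 − 3.0×0.7 = 40.8 → no gain ✓.
Low-fitness (own payoff 31.6): to d=0.7 gives 42.9 − 7.5×0.7 = 37.65 → profitable ✗; to d=4.3 gives 65.2 − 7.5×4.3 = 32.95 → profitable ✗.
Mid-fitness (own payoff 42.9 − 5.8×0.7 = 38.84): to d=0 gives 31.6 → no gain ✓; to d=4.3 gives 65.2 − 5.8×4.3 = 40.26 → profitable ✗.
3 of the 6 constraints hold; not an equilibrium.

3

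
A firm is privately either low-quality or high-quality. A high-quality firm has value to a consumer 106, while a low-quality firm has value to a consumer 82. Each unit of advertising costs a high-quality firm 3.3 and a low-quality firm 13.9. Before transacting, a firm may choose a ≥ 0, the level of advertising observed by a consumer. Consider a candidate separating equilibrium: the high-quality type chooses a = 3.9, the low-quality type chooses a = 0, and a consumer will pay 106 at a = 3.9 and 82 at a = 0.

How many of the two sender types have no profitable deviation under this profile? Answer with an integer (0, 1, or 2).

High-quality type: signal → 106 − 3.3 × 3.9 = 93.13; deviate to 0 → 82. IC holds (93.13 ≥ 82).
Low-quality type: stay at 0 → 82; mimic → 106 − 13.9 × 3.9 = 51.79. IC holds (82 ≥ 51.79).
2 of 2 constraints hold, so this is a separating equilibrium.

2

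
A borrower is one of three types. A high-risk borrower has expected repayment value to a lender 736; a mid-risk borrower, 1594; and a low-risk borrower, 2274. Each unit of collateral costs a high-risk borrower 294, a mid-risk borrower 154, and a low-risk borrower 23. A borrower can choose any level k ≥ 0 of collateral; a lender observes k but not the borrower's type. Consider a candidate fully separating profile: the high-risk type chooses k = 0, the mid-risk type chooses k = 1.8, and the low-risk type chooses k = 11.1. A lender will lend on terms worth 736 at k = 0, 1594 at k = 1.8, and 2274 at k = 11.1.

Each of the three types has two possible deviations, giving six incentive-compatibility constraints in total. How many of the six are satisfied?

Low-risk (own payoff 2274 − 23×11.1 = 2018.7): to k=0 gives 736 → no gain ✓; to k=1.8 gives 1594 − 23×1.8 = 1552.6 → no gain ✓.
Mid-risk (own payoff 1594 − 154×1.8 = 1316.8): to k=0 gives 736 → no gain ✓; to k=11.1 gives 2274 − 154×11.1 = 564.6 → no gain ✓.
High-risk (own payoff 736): to k=1.8 gives 1594 − 294×1.8 = 1064.8 → profitable ✗; to k=11.1 gives 2274 − 294×11.1 = -989.4 → no gain ✓.
5 of the 6 constraints hold; not an equilibrium.

5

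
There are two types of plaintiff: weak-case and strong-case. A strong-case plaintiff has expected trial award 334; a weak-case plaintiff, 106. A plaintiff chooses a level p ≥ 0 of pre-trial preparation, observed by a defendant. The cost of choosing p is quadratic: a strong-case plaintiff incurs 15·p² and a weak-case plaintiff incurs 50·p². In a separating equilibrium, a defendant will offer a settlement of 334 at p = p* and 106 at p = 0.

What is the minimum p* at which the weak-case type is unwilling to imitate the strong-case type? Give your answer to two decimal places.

2.14

The weak-case type at p = 0 receives 106; imitating at p* yields 334 − 50·p*².
Indifference: 106 = 334 − 50·p*², so p*² = (334 − 106) / 50 = 4.56.
p* = √4.56 ≈ 2.14.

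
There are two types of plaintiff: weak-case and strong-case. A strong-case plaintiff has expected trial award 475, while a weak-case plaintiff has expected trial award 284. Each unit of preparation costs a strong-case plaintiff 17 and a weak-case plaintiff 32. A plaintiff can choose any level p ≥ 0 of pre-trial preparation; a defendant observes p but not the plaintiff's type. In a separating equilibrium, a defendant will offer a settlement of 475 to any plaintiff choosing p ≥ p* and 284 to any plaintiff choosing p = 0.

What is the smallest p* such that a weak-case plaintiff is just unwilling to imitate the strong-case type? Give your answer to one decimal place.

6.0

A weak-case plaintiff choosing p = 0 receives 284.
Imitating at p* instead would pay 475 at cost 32·p*, netting 475 − 32·p*.
Indifference: 284 = 475 − 32·p*, so p* = (475 − 284) / 32 ≈ 6.0.
At p* the weak-case type's incentive constraint just binds; the strong-case type strictly prefers p* since its per-unit cost is lower.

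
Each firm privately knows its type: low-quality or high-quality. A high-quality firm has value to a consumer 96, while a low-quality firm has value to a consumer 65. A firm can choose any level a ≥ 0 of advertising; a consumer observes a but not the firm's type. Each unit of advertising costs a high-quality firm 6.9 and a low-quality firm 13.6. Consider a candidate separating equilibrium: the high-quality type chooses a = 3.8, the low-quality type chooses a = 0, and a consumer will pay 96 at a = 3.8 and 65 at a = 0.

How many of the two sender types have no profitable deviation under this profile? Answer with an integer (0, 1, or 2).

2

Low-quality type: stay at 0 → 65; mimic → 96 − 13.6 × 3.8 = 44.32. IC holds (65 ≥ 44.32).
High-quality type: signal → 96 − 6.9 × 3.8 = 69.78; deviate to 0 → 65. IC holds (69.78 ≥ 65).
2 of 2 constraints hold, so this is a separating equilibrium.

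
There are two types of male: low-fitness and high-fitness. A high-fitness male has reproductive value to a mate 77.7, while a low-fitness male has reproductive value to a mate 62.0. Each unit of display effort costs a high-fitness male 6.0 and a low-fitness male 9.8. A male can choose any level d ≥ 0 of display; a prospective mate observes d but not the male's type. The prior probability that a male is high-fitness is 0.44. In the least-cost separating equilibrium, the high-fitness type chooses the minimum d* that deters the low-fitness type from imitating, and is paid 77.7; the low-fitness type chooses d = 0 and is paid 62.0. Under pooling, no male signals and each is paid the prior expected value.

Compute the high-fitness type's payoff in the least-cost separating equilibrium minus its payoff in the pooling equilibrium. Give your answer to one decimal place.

Least-cost separating signal: d* solves 62.0 = 77.7 − 9.8·d*, so d* = (77.7 − 62.0)/9.8 ≈ 1.6020.
High-fitness type's separating payoff: 77.7 − 6.0 × d* = 77.7 − 6.0 × (77.7 − 62.0)/9.8 = 77.7 − 94.2/9.8 ≈ 68.088.
Pooling payoff: 0.44 × 77.7 + 0.56 × 62.0 = 68.908.
Difference: 68.088 − 68.908 = -0.82, i.e. -0.8 to one decimal place.
The high-fitness type would prefer the pooling outcome.

-0.8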